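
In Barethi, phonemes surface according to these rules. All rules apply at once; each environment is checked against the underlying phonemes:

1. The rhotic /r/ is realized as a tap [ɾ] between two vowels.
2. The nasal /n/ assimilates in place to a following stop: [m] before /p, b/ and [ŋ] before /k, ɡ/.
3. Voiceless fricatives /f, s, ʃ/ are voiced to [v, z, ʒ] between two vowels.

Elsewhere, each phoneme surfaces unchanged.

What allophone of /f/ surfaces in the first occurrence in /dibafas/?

Rule 3 applies to /f/ (between /a/ and /a/: between two vowels) → [v].

[v]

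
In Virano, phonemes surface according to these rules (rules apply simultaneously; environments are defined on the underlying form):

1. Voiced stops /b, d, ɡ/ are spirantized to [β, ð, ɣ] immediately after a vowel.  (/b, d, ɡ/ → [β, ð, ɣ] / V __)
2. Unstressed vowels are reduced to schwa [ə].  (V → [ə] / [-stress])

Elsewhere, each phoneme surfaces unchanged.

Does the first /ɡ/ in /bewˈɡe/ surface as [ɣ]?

/ɡ/ (between /w/ and /e/) fails the environment for rule 1, so it stays [ɡ].
The actual realization is [ɡ], not [ɣ].

No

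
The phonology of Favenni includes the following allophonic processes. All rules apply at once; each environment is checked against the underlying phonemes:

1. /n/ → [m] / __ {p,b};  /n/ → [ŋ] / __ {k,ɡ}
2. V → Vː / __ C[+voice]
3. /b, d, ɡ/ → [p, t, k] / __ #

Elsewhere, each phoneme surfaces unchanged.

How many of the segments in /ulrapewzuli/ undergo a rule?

3

Segments that undergo a rule: /u/ → [uː] (rule 2); /e/ → [eː] (rule 2); /u/ → [uː] (rule 2).
All other segments surface unchanged.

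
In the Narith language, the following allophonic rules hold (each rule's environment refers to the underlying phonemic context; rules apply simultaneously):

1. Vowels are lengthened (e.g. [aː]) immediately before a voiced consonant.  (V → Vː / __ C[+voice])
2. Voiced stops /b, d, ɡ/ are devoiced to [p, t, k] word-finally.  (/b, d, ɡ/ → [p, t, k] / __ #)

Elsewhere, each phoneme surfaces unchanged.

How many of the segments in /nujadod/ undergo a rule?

4

Segments that undergo a rule: /u/ → [uː] (rule 1); /a/ → [aː] (rule 1); /o/ → [oː] (rule 1); /d/ → [t] (rule 2).
All other segments surface unchanged.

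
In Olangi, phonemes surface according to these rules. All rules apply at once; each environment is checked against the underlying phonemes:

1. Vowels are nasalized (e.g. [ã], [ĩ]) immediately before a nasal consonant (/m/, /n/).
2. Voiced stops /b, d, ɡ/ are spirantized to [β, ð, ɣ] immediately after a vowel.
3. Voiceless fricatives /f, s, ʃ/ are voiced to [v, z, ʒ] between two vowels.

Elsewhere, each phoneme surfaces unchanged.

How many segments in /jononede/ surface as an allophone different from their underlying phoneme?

3

Segments that undergo a rule: /o/ → [õ] (rule 1); /o/ → [õ] (rule 1); /d/ → [ð] (rule 2).
All other segments surface unchanged.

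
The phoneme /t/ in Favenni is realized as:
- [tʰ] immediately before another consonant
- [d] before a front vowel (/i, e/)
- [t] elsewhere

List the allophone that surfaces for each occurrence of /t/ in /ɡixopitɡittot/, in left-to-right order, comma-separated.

Occurrence 1 (position 7): immediately before another consonant → [tʰ].
Occurrence 2 (position 10): immediately before another consonant → [tʰ].
Occurrence 3 (position 11): no conditioning environment matches → elsewhere allophone [t].
Occurrence 4 (position 13): no conditioning environment matches → elsewhere allophone [t].

[tʰ], [tʰ], [t], [t]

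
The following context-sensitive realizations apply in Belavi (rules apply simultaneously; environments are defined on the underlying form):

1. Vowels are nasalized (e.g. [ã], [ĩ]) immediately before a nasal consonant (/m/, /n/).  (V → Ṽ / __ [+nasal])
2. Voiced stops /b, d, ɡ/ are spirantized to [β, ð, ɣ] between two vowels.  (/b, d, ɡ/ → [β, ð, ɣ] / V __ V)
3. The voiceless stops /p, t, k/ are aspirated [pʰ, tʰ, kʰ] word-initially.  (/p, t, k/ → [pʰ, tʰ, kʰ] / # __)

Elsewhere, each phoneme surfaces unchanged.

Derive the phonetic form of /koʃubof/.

Rule 3 applies to /k/ (word-initial: word-initially) → [kʰ].
/o/ — between /k/ and /ʃ/; rule 1 does not apply here → [o].
/ʃ/ — not in any rule's target class → [ʃ].
/u/ (between /ʃ/ and /b/) fails the environment for rule 1, so it stays [u].
Rule 2 applies to /b/ (between /u/ and /o/: between two vowels) → [β].
/o/ — between /b/ and /f/; rule 1 does not apply here → [o].
/f/ — not in any rule's target class → [f].

[kʰoʃuβof]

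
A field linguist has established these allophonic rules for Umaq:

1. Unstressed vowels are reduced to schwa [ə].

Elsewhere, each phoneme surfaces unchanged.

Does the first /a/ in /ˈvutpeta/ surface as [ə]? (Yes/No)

Rule 1 applies to /a/ (word-final: in an unstressed syllable) → [ə].
The actual realization is [ə], which matches [ə].

Yes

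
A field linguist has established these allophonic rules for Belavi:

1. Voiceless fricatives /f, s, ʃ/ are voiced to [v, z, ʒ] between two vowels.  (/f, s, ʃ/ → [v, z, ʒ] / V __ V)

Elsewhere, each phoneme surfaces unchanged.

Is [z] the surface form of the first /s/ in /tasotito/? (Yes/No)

Yes

/s/ meets the environment for rule 1 (between two vowels) → [z].
The actual realization is [z], which matches [z].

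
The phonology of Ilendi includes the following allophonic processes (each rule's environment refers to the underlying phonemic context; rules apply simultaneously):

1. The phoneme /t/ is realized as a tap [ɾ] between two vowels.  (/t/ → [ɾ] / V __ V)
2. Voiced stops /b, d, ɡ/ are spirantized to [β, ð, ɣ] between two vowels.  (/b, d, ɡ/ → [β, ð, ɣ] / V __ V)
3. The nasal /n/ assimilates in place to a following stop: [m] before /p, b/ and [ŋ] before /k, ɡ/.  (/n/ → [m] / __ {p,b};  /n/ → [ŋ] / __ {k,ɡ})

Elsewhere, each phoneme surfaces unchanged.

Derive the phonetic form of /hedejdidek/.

[heðejdiðek]

/d/ — between /e/ and /e/, between two vowels — surfaces as [ð] (rule 2).
/d/ (between /j/ and /i/) fails the environment for rule 2, so it stays [d].
/d/ — between /i/ and /e/, between two vowels — surfaces as [ð] (rule 2).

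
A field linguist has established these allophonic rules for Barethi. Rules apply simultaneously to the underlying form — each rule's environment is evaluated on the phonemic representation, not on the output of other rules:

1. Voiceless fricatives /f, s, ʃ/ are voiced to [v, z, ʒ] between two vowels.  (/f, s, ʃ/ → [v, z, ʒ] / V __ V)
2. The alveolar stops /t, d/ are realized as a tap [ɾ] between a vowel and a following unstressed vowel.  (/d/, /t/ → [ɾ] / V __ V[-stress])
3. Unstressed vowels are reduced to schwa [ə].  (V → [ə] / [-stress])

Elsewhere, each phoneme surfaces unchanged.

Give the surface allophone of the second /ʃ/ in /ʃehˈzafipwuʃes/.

/ʃ/ (between /u/ and /e/) occurs between two vowels → [ʒ] by rule 1.

[ʒ]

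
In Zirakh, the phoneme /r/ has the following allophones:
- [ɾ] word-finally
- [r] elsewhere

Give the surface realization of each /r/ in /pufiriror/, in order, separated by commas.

Occurrence 1 (position 5): no conditioning environment matches → elsewhere allophone [r].
Occurrence 2 (position 7): no conditioning environment matches → elsewhere allophone [r].
Occurrence 3 (position 9): word-finally → [ɾ].

[r], [r], [ɾ]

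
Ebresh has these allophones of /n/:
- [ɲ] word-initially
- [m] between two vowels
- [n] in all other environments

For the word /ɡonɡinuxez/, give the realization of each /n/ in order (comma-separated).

Occurrence 1 (position 3): no conditioning environment matches → elsewhere allophone [n].
Occurrence 2 (position 6): between two vowels → [m].

[n], [m]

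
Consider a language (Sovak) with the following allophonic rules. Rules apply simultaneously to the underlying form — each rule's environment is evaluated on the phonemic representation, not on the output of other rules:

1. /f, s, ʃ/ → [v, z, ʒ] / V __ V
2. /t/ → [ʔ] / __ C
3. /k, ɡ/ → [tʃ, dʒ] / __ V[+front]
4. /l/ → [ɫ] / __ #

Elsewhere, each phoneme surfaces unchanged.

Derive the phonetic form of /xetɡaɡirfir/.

/x/ stays [x].
/e/ (between /x/ and /t/): no rule targets it → [e].
/t/ meets the environment for rule 2 (immediately before a consonant) → [ʔ].
/ɡ/ (between /t/ and /a/): rule 3 targets it, but not before a front vowel → unchanged [ɡ].
/a/ — not in any rule's target class → [a].
/ɡ/ (between /a/ and /i/) occurs before a front vowel → [dʒ] by rule 3.
/i/ — not in any rule's target class → [i].
/r/ — not in any rule's target class → [r].
/f/ (between /r/ and /i/) is in the target of rule 1 but the environment (between two vowels) is not met → [f].
/i/ (between /f/ and /r/) is unaffected → [i].
/r/ (word-final): no rule targets it → [r].

[xeʔɡadʒirfir]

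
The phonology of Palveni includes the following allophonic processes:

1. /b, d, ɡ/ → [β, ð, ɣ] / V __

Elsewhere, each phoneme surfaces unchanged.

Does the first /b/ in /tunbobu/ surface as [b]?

/b/ (between /n/ and /o/): rule 1 targets it, but not immediately after a vowel → unchanged [b].
The actual realization is [b], which matches [b].

Yes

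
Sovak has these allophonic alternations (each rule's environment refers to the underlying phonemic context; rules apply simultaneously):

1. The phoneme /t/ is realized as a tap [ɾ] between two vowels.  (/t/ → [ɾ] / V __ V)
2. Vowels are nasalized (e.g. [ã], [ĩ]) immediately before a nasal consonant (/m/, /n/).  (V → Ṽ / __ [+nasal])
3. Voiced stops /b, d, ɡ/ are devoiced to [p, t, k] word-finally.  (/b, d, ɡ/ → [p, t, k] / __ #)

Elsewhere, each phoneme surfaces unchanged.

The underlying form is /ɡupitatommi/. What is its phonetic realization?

/ɡ/ (word-initial) is in the target of rule 3 but the environment (word-finally) is not met → [ɡ].
/u/ — between /ɡ/ and /p/; rule 2 does not apply here → [u].
/p/ (between /u/ and /i/): no rule targets it → [p].
/i/ (between /p/ and /t/): rule 2 targets it, but not before a nasal consonant → unchanged [i].
/t/ (between /i/ and /a/) occurs between two vowels → [ɾ] by rule 1.
/a/ (between /t/ and /t/) fails the environment for rule 2, so it stays [a].
/t/ (between /a/ and /o/): between two vowels, so rule 1 applies → [ɾ].
/o/ (between /t/ and /m/) occurs before a nasal consonant → [õ] by rule 2.
/m/ (between /o/ and /m/) is unaffected → [m].
/m/ — not in any rule's target class → [m].
/i/ (word-final): rule 2 targets it, but not before a nasal consonant → unchanged [i].

[ɡupiɾaɾõmmi]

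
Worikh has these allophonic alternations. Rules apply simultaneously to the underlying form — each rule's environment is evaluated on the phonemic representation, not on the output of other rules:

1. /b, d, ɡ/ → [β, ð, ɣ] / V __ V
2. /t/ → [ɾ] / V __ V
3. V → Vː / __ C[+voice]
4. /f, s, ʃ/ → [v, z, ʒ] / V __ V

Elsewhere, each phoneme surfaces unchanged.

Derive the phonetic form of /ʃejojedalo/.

/ʃ/ — word-initial; rule 4 does not apply here → [ʃ].
Rule 3 applies to /e/ (between /ʃ/ and /j/: before a voiced consonant) → [eː].
/j/ stays [j].
/o/ (between /j/ and /j/): before a voiced consonant, so rule 3 applies → [oː].
/j/ stays [j].
/e/ (between /j/ and /d/) occurs before a voiced consonant → [eː] by rule 3.
/d/ — between /e/ and /a/, between two vowels — surfaces as [ð] (rule 1).
/a/ meets the environment for rule 3 (before a voiced consonant) → [aː].
/l/ (between /a/ and /o/): no rule targets it → [l].
/o/ (word-final) is in the target of rule 3 but the environment (before a voiced consonant) is not met → [o].

[ʃeːjoːjeːðaːlo]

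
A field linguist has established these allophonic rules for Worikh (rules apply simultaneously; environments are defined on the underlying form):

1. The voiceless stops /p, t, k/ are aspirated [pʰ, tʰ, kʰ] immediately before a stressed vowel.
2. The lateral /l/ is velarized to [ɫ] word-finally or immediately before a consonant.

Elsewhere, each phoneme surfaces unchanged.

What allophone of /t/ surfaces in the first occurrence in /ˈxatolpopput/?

[t]

/t/ (between /a/ and /o/) is in the target of rule 1 but the environment (immediately before a stressed vowel) is not met → [t].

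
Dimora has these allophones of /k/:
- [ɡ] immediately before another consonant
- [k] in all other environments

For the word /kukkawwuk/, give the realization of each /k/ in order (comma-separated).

[k], [ɡ], [k], [k]

Occurrence 1 (position 1): no conditioning environment matches → elsewhere allophone [k].
Occurrence 2 (position 3): immediately before another consonant → [ɡ].
Occurrence 3 (position 4): no conditioning environment matches → elsewhere allophone [k].
Occurrence 4 (position 9): no conditioning environment matches → elsewhere allophone [k].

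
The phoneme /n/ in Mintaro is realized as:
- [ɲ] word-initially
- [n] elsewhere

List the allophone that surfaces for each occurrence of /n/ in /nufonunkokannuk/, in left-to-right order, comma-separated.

[ɲ], [n], [n], [n], [n]

Occurrence 1 (position 1): word-initially → [ɲ].
Occurrence 2 (position 5): no conditioning environment matches → elsewhere allophone [n].
Occurrence 3 (position 7): no conditioning environment matches → elsewhere allophone [n].
Occurrence 4 (position 12): no conditioning environment matches → elsewhere allophone [n].
Occurrence 5 (position 13): no conditioning environment matches → elsewhere allophone [n].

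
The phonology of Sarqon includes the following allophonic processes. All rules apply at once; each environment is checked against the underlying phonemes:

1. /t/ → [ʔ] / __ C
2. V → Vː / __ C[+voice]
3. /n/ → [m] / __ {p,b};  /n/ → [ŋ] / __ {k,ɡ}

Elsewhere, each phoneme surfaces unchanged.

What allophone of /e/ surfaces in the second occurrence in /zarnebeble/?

[eː]

/e/ (between /b/ and /b/): before a voiced consonant, so rule 2 applies → [eː].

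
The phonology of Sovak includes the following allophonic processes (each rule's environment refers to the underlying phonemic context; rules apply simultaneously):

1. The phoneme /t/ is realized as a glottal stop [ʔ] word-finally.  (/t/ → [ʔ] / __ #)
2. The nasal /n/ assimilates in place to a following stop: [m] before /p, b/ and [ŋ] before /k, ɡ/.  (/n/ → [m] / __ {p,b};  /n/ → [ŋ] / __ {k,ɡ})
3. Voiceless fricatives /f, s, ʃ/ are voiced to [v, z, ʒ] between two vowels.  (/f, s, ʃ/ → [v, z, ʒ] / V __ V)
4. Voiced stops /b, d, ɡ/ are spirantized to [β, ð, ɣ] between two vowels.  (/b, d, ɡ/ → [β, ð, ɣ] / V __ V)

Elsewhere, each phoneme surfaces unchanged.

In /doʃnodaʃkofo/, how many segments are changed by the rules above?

2

Segments that undergo a rule: /d/ → [ð] (rule 4); /f/ → [v] (rule 3).
All other segments surface unchanged.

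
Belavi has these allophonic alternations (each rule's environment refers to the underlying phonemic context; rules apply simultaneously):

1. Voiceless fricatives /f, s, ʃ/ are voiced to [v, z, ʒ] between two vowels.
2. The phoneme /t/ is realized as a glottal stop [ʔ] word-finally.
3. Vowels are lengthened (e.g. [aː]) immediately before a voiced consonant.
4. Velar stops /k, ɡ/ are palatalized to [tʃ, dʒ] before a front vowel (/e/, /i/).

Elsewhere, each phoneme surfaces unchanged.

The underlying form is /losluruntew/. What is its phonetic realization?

[losluːruːnteːw]

/o/ — between /l/ and /s/; rule 3 does not apply here → [o].
/s/ (between /o/ and /l/): rule 1 targets it, but not between two vowels → unchanged [s].
/u/ (between /l/ and /r/) occurs before a voiced consonant → [uː] by rule 3.
/u/ (between /r/ and /n/) occurs before a voiced consonant → [uː] by rule 3.
/t/ (between /n/ and /e/) is in the target of rule 2 but the environment (word-finally) is not met → [t].
/e/ meets the environment for rule 3 (before a voiced consonant) → [eː].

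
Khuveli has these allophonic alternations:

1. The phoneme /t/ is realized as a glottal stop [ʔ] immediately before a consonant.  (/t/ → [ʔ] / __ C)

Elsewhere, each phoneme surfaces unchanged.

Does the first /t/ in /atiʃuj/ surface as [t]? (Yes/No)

/t/ (between /a/ and /i/) fails the environment for rule 1, so it stays [t].
The actual realization is [t], which matches [t].

Yes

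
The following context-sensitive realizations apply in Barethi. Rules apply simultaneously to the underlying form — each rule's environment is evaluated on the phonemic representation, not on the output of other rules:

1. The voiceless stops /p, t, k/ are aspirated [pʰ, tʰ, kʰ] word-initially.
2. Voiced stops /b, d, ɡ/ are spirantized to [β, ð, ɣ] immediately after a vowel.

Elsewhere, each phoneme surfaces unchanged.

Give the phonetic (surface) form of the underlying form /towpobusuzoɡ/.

[tʰowpoβusuzoɣ]

Rule 1 applies to /t/ (word-initial: word-initially) → [tʰ].
/o/ — not in any rule's target class → [o].
/w/ — not in any rule's target class → [w].
/p/ (between /w/ and /o/) is in the target of rule 1 but the environment (word-initially) is not met → [p].
/o/ (between /p/ and /b/) is unaffected → [o].
/b/ (between /o/ and /u/) occurs immediately after a vowel → [β] by rule 2.
/u/ (between /b/ and /s/) is unaffected → [u].
/s/ (between /u/ and /u/): no rule targets it → [s].
/u/ (between /s/ and /z/) is unaffected → [u].
/z/ stays [z].
/o/ (between /z/ and /ɡ/): no rule targets it → [o].
Rule 2 applies to /ɡ/ (word-final: immediately after a vowel) → [ɣ].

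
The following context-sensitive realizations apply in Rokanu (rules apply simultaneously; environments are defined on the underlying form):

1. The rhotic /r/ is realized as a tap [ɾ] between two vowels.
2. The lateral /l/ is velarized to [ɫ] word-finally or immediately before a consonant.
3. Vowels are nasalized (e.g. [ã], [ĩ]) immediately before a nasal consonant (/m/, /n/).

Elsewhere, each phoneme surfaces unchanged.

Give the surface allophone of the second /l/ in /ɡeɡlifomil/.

[ɫ]

/l/ — word-final, word-finally or immediately before a consonant — surfaces as [ɫ] (rule 2).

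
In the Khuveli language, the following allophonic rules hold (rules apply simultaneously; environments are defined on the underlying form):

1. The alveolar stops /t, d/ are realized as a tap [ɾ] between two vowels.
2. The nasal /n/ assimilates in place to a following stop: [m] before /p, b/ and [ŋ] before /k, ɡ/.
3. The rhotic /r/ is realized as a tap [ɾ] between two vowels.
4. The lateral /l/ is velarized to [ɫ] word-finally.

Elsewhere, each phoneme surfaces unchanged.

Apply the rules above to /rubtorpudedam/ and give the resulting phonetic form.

/r/ (word-initial) is in the target of rule 3 but the environment (between two vowels) is not met → [r].
/u/ stays [u].
/b/ — not in any rule's target class → [b].
/t/ (between /b/ and /o/): rule 1 targets it, but not between two vowels → unchanged [t].
/o/ (between /t/ and /r/): no rule targets it → [o].
/r/ — between /o/ and /p/; rule 3 does not apply here → [r].
/p/ (between /r/ and /u/) is unaffected → [p].
/u/ — not in any rule's target class → [u].
/d/ (between /u/ and /e/): between two vowels, so rule 1 applies → [ɾ].
/e/ (between /d/ and /d/) is unaffected → [e].
/d/ meets the environment for rule 1 (between two vowels) → [ɾ].
/a/ — not in any rule's target class → [a].
/m/ (word-final) is unaffected → [m].

[rubtorpuɾeɾam]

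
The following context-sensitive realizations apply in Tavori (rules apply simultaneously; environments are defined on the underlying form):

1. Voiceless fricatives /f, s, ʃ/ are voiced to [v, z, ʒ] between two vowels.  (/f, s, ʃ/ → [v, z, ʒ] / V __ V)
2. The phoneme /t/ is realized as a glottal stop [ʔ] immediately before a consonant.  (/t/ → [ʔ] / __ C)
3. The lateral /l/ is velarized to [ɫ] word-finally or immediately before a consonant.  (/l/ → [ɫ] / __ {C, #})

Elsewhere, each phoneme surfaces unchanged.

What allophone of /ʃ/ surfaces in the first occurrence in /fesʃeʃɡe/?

[ʃ]

/ʃ/ (between /s/ and /e/) is in the target of rule 1 but the environment (between two vowels) is not met → [ʃ].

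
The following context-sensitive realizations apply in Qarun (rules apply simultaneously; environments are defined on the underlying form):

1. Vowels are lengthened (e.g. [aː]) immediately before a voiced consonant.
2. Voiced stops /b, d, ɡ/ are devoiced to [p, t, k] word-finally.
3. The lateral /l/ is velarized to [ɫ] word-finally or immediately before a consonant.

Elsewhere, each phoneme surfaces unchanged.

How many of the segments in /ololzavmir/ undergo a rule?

5

Segments that undergo a rule: /o/ → [oː] (rule 1); /o/ → [oː] (rule 1); /l/ → [ɫ] (rule 3); /a/ → [aː] (rule 1); /i/ → [iː] (rule 1).
All other segments surface unchanged.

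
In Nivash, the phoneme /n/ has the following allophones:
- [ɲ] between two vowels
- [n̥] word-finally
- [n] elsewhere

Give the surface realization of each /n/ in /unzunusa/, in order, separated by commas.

[n], [ɲ]

Occurrence 1 (position 2): no conditioning environment matches → elsewhere allophone [n].
Occurrence 2 (position 5): between two vowels → [ɲ].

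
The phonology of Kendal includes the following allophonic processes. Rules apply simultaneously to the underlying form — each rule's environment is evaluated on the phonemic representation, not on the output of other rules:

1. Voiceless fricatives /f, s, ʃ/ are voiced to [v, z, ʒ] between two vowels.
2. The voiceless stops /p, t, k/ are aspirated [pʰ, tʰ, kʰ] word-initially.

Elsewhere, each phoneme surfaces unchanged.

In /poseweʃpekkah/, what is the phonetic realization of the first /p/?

/p/ (word-initial): word-initially, so rule 2 applies → [pʰ].

[pʰ]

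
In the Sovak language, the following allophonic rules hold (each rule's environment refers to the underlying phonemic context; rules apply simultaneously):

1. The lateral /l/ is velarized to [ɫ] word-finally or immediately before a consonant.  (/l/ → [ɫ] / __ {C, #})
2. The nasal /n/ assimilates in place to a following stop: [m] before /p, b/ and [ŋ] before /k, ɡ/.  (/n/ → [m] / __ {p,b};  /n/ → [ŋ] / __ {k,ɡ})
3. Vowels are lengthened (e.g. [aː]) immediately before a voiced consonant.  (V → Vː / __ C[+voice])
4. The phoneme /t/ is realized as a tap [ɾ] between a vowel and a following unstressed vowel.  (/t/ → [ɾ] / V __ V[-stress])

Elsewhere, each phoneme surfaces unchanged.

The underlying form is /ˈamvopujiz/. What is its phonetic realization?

[ˈaːmvopuːjiːz]

/a/ (word-initial): before a voiced consonant, so rule 3 applies → [aː].
/m/ (between /a/ and /v/) is unaffected → [m].
/v/ (between /m/ and /o/) is unaffected → [v].
/o/ (between /v/ and /p/) is in the target of rule 3 but the environment (before a voiced consonant) is not met → [o].
/p/ (between /o/ and /u/) is unaffected → [p].
/u/ meets the environment for rule 3 (before a voiced consonant) → [uː].
/j/ (between /u/ and /i/): no rule targets it → [j].
/i/ (between /j/ and /z/) occurs before a voiced consonant → [iː] by rule 3.
/z/ stays [z].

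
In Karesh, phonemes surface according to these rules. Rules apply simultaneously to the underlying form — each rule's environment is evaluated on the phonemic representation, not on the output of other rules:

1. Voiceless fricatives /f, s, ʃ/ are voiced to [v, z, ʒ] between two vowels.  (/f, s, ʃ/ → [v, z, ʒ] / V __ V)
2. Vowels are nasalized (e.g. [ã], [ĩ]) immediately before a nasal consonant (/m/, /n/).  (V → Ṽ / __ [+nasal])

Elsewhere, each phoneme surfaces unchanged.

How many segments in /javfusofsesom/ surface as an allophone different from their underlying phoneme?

3

Segments that undergo a rule: /s/ → [z] (rule 1); /s/ → [z] (rule 1); /o/ → [õ] (rule 2).
All other segments surface unchanged.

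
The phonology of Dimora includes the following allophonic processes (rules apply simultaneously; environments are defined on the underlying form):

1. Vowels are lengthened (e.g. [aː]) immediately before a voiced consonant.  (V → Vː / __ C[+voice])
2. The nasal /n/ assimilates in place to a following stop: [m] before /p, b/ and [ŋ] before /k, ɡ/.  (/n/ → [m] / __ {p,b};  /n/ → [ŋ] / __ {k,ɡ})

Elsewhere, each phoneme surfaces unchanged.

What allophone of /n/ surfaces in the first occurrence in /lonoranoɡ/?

/n/ — between /o/ and /o/; rule 2 does not apply here → [n].

[n]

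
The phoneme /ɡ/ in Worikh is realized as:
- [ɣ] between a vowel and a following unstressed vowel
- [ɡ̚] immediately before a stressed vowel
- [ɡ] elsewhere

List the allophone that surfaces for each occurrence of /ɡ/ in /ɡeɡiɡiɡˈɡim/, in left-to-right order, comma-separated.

[ɡ], [ɣ], [ɣ], [ɡ], [ɡ̚]

Occurrence 1 (position 1): no conditioning environment matches → elsewhere allophone [ɡ].
Occurrence 2 (position 3): between a vowel and a following unstressed vowel → [ɣ].
Occurrence 3 (position 5): between a vowel and a following unstressed vowel → [ɣ].
Occurrence 4 (position 7): no conditioning environment matches → elsewhere allophone [ɡ].
Occurrence 5 (position 8): immediately before a stressed vowel → [ɡ̚].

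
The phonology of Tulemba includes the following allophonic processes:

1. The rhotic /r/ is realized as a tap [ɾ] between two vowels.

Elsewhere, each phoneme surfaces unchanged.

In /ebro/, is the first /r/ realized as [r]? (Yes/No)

Yes

/r/ (between /b/ and /o/) is in the target of rule 1 but the environment (between two vowels) is not met → [r].
The actual realization is [r], which matches [r].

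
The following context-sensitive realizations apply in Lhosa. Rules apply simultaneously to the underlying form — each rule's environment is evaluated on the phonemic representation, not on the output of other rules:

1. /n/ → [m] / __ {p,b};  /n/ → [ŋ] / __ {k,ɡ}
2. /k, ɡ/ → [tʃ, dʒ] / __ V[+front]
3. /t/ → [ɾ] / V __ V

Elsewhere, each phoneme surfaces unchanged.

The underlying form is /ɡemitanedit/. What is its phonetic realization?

[dʒemiɾanedit]

Rule 2 applies to /ɡ/ (word-initial: before a front vowel) → [dʒ].
/t/ meets the environment for rule 3 (between two vowels) → [ɾ].
/n/ — between /a/ and /e/; rule 1 does not apply here → [n].
/t/ (word-final) is in the target of rule 3 but the environment (between two vowels) is not met → [t].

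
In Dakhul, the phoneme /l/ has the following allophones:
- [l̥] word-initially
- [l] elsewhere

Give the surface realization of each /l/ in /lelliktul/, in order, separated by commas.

[l̥], [l], [l], [l]

Occurrence 1 (position 1): word-initially → [l̥].
Occurrence 2 (position 3): no conditioning environment matches → elsewhere allophone [l].
Occurrence 3 (position 4): no conditioning environment matches → elsewhere allophone [l].
Occurrence 4 (position 9): no conditioning environment matches → elsewhere allophone [l].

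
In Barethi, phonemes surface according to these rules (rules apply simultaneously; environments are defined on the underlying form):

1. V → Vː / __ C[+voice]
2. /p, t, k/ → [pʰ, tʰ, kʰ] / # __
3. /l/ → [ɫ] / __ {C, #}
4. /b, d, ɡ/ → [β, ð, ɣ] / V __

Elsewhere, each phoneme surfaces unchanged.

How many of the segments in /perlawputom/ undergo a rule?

4

Segments that undergo a rule: /p/ → [pʰ] (rule 2); /e/ → [eː] (rule 1); /a/ → [aː] (rule 1); /o/ → [oː] (rule 1).
All other segments surface unchanged.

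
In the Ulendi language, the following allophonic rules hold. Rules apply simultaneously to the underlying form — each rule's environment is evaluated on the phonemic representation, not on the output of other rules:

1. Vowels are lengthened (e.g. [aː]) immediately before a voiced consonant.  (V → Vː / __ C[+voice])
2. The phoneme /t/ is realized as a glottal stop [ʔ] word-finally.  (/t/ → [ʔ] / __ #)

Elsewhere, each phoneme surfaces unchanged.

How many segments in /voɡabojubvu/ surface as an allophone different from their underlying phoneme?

4

Segments that undergo a rule: /o/ → [oː] (rule 1); /a/ → [aː] (rule 1); /o/ → [oː] (rule 1); /u/ → [uː] (rule 1).
All other segments surface unchanged.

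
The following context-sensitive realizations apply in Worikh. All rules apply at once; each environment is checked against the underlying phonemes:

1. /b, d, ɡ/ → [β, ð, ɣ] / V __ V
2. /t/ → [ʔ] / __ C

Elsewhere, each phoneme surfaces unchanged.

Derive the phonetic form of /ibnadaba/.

/i/ (word-initial): no rule targets it → [i].
/b/ (between /i/ and /n/) is in the target of rule 1 but the environment (between two vowels) is not met → [b].
/n/ stays [n].
/a/ stays [a].
/d/ meets the environment for rule 1 (between two vowels) → [ð].
/a/ (between /d/ and /b/): no rule targets it → [a].
/b/ (between /a/ and /a/) occurs between two vowels → [β] by rule 1.
/a/ stays [a].

[ibnaðaβa]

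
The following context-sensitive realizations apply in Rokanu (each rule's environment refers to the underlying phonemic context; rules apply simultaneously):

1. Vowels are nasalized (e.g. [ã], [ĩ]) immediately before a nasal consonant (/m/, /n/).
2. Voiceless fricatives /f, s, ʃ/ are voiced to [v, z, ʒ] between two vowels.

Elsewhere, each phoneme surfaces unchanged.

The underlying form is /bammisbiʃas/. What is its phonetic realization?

[bãmmisbiʒas]

Rule 1 applies to /a/ (between /b/ and /m/: before a nasal consonant) → [ã].
/i/ (between /m/ and /s/) is in the target of rule 1 but the environment (before a nasal consonant) is not met → [i].
/s/ (between /i/ and /b/) fails the environment for rule 2, so it stays [s].
/i/ — between /b/ and /ʃ/; rule 1 does not apply here → [i].
/ʃ/ (between /i/ and /a/): between two vowels, so rule 2 applies → [ʒ].
/a/ (between /ʃ/ and /s/): rule 1 targets it, but not before a nasal consonant → unchanged [a].
/s/ — word-final; rule 2 does not apply here → [s].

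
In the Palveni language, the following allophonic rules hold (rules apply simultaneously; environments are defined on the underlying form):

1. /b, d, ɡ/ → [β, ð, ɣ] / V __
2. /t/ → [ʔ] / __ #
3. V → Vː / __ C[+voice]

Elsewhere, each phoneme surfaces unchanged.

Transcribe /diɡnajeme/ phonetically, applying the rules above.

/d/ (word-initial) is in the target of rule 1 but the environment (immediately after a vowel) is not met → [d].
/i/ (between /d/ and /ɡ/): before a voiced consonant, so rule 3 applies → [iː].
/ɡ/ (between /i/ and /n/): immediately after a vowel, so rule 1 applies → [ɣ].
/n/ (between /ɡ/ and /a/) is unaffected → [n].
/a/ (between /n/ and /j/): before a voiced consonant, so rule 3 applies → [aː].
/j/ (between /a/ and /e/) is unaffected → [j].
Rule 3 applies to /e/ (between /j/ and /m/: before a voiced consonant) → [eː].
/m/ (between /e/ and /e/) is unaffected → [m].
/e/ (word-final) fails the environment for rule 3, so it stays [e].

[diːɣnaːjeːme]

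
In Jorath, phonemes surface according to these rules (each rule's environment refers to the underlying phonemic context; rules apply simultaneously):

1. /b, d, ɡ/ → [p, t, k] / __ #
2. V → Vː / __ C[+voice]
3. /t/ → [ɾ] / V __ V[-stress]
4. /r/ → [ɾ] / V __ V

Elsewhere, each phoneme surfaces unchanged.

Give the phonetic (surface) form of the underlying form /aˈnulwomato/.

[aːˈnuːlwoːmaɾo]

/a/ meets the environment for rule 2 (before a voiced consonant) → [aː].
/n/ (between /a/ and /u/) is unaffected → [n].
/u/ (between /n/ and /l/): before a voiced consonant, so rule 2 applies → [uː].
/l/ stays [l].
/w/ (between /l/ and /o/): no rule targets it → [w].
/o/ — between /w/ and /m/, before a voiced consonant — surfaces as [oː] (rule 2).
/m/ — not in any rule's target class → [m].
/a/ — between /m/ and /t/; rule 2 does not apply here → [a].
Rule 3 applies to /t/ (between /a/ and /o/: between a vowel and a following unstressed vowel) → [ɾ].
/o/ — word-final; rule 2 does not apply here → [o].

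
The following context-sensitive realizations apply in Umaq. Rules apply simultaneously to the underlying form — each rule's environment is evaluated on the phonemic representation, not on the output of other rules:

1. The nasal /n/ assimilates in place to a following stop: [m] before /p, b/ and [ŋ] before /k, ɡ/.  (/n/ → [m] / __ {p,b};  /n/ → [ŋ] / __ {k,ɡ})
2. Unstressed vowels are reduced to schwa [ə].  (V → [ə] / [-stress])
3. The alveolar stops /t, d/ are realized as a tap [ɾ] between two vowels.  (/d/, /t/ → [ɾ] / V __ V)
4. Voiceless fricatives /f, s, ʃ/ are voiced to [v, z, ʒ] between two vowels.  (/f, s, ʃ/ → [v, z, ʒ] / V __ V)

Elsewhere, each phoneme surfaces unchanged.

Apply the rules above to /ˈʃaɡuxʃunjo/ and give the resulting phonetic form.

[ˈʃaɡəxʃənjə]

/ʃ/ — word-initial; rule 4 does not apply here → [ʃ].
/a/ (between /ʃ/ and /ɡ/) is in the target of rule 2 but the environment (in an unstressed syllable) is not met → [a].
/u/ — between /ɡ/ and /x/, in an unstressed syllable — surfaces as [ə] (rule 2).
/ʃ/ (between /x/ and /u/): rule 4 targets it, but not between two vowels → unchanged [ʃ].
/u/ — between /ʃ/ and /n/, in an unstressed syllable — surfaces as [ə] (rule 2).
/n/ (between /u/ and /j/) is in the target of rule 1 but the environment (before a labial or velar stop) is not met → [n].
/o/ — word-final, in an unstressed syllable — surfaces as [ə] (rule 2).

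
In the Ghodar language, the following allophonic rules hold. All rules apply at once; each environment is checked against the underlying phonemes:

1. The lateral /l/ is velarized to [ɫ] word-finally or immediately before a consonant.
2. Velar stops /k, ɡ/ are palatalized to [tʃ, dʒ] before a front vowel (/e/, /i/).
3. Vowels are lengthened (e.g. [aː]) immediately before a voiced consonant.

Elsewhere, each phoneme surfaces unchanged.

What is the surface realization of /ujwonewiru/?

[uːjwoːneːwiːru]

Rule 3 applies to /u/ (word-initial: before a voiced consonant) → [uː].
/j/ — not in any rule's target class → [j].
/w/ stays [w].
Rule 3 applies to /o/ (between /w/ and /n/: before a voiced consonant) → [oː].
/n/ stays [n].
/e/ meets the environment for rule 3 (before a voiced consonant) → [eː].
/w/ — not in any rule's target class → [w].
/i/ — between /w/ and /r/, before a voiced consonant — surfaces as [iː] (rule 3).
/r/ (between /i/ and /u/): no rule targets it → [r].
/u/ (word-final): rule 3 targets it, but not before a voiced consonant → unchanged [u].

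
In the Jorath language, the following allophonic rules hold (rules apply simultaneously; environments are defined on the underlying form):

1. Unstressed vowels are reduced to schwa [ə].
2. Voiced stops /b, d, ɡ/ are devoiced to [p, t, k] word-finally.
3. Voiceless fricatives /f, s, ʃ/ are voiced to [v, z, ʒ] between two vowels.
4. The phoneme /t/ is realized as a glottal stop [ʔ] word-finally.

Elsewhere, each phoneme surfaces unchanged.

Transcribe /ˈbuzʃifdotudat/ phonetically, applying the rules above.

[ˈbuzʃəfdətədəʔ]

/b/ — word-initial; rule 2 does not apply here → [b].
/u/ (between /b/ and /z/) fails the environment for rule 1, so it stays [u].
/ʃ/ (between /z/ and /i/): rule 3 targets it, but not between two vowels → unchanged [ʃ].
/i/ (between /ʃ/ and /f/) occurs in an unstressed syllable → [ə] by rule 1.
/f/ (between /i/ and /d/) is in the target of rule 3 but the environment (between two vowels) is not met → [f].
/d/ (between /f/ and /o/): rule 2 targets it, but not word-finally → unchanged [d].
/o/ (between /d/ and /t/) occurs in an unstressed syllable → [ə] by rule 1.
/t/ — between /o/ and /u/; rule 4 does not apply here → [t].
Rule 1 applies to /u/ (between /t/ and /d/: in an unstressed syllable) → [ə].
/d/ — between /u/ and /a/; rule 2 does not apply here → [d].
/a/ — between /d/ and /t/, in an unstressed syllable — surfaces as [ə] (rule 1).
/t/ (word-final): word-finally, so rule 4 applies → [ʔ].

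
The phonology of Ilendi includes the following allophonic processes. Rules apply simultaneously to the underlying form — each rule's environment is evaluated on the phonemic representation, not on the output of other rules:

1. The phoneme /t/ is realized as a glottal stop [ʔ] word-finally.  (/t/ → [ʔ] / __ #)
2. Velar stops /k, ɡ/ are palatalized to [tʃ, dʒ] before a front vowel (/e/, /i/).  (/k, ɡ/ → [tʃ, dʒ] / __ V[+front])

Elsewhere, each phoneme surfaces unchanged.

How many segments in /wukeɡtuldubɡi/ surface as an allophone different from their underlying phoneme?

Segments that undergo a rule: /k/ → [tʃ] (rule 2); /ɡ/ → [dʒ] (rule 2).
All other segments surface unchanged.

2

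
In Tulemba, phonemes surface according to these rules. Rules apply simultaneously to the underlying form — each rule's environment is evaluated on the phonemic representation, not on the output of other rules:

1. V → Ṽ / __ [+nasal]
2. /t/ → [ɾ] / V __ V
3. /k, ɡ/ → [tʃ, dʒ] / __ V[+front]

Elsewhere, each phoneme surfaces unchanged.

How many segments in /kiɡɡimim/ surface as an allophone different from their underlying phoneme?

Segments that undergo a rule: /k/ → [tʃ] (rule 3); /ɡ/ → [dʒ] (rule 3); /i/ → [ĩ] (rule 1); /i/ → [ĩ] (rule 1).
All other segments surface unchanged.

4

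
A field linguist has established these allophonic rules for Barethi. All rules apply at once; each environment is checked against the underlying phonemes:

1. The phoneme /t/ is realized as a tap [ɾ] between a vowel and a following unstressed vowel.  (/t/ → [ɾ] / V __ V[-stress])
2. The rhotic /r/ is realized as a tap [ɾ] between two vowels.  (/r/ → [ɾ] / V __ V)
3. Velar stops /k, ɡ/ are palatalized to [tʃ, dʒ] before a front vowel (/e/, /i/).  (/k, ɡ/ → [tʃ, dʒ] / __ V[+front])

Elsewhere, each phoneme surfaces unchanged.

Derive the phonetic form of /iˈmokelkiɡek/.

[iˈmotʃeltʃidʒek]

Rule 3 applies to /k/ (between /o/ and /e/: before a front vowel) → [tʃ].
Rule 3 applies to /k/ (between /l/ and /i/: before a front vowel) → [tʃ].
/ɡ/ (between /i/ and /e/) occurs before a front vowel → [dʒ] by rule 3.
/k/ — word-final; rule 3 does not apply here → [k].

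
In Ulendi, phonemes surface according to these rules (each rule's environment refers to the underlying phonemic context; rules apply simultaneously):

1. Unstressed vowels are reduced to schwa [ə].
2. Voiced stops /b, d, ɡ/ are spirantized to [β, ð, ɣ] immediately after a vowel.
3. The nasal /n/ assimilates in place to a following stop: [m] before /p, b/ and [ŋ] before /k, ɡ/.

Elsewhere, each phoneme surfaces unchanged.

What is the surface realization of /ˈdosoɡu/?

/d/ (word-initial) fails the environment for rule 2, so it stays [d].
/o/ (between /d/ and /s/) fails the environment for rule 1, so it stays [o].
/s/ (between /o/ and /o/) is unaffected → [s].
/o/ — between /s/ and /ɡ/, in an unstressed syllable — surfaces as [ə] (rule 1).
/ɡ/ meets the environment for rule 2 (immediately after a vowel) → [ɣ].
/u/ — word-final, in an unstressed syllable — surfaces as [ə] (rule 1).

[ˈdosəɣə]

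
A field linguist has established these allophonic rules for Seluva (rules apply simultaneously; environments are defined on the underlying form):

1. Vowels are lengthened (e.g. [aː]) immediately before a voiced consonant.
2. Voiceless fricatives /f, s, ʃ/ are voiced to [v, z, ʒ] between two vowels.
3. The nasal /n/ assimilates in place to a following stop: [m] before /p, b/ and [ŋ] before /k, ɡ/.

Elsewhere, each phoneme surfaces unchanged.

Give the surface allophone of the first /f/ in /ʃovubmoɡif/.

/f/ (word-final) is in the target of rule 2 but the environment (between two vowels) is not met → [f].

[f]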